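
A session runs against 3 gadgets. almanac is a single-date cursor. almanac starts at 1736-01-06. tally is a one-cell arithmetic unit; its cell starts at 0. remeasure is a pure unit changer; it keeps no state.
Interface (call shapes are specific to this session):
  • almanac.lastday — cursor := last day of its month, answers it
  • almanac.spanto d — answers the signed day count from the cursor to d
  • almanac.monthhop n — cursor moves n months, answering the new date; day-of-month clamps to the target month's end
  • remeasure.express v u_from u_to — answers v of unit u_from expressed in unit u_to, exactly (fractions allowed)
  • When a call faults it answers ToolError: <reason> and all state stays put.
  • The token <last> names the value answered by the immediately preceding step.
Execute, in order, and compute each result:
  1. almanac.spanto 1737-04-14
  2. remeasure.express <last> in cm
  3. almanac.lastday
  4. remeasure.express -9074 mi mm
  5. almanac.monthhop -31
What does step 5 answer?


Answer: 1733-06-30

Derivation:
% almanac.spanto d=1737-04-14
:: 464
% remeasure.express v=<last> u_from=in u_to=cm
:: 29464/25
% almanac.lastday
:: 1736-01-31
% remeasure.express v=-9074 u_from=mi u_to=mm
:: -14603187456
% almanac.monthhop n=-31
:: 1733-06-30


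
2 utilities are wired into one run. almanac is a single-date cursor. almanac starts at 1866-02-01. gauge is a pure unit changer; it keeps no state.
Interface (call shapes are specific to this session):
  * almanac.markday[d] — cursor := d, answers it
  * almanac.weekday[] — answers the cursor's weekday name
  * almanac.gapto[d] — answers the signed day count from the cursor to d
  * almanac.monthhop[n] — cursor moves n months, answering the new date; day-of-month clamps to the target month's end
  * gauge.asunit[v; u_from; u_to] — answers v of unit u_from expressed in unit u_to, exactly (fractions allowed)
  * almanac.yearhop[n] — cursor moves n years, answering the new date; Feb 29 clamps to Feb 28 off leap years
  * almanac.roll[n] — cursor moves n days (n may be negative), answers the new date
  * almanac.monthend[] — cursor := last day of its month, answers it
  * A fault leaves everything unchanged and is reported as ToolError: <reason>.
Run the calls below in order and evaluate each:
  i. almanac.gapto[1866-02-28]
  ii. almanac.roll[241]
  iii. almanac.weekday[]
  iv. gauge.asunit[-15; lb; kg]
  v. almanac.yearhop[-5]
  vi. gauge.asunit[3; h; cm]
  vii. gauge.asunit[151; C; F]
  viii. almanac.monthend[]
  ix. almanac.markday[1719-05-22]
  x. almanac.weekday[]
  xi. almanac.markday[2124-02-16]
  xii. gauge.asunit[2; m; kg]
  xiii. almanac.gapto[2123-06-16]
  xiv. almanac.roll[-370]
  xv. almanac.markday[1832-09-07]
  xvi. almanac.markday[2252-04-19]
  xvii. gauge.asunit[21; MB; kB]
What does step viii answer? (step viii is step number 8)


~$ almanac.gapto d='1866-02-28'
:: 27
~$ almanac.roll n='241'
:: 1866-09-30
~$ almanac.weekday
:: Sunday
~$ gauge.asunit v='-15' u_from='lb' u_to='kg'
:: -136077711/20000000
~$ almanac.yearhop n='-5'
:: 1861-09-30
~$ gauge.asunit v='3' u_from='h' u_to='cm'
:: ToolError: incompatible units
~$ gauge.asunit v='151' u_from='C' u_to='F'
:: 1519/5
~$ almanac.monthend
:: 1861-09-30
~$ almanac.markday d='1719-05-22'
:: 1719-05-22
~$ almanac.weekday
:: Monday
~$ almanac.markday d='2124-02-16'
:: 2124-02-16
~$ gauge.asunit v='2' u_from='m' u_to='kg'
:: ToolError: incompatible units
~$ almanac.gapto d='2123-06-16'
:: -245
~$ almanac.roll n='-370'
:: 2123-02-11
~$ almanac.markday d='1832-09-07'
:: 1832-09-07
~$ almanac.markday d='2252-04-19'
:: 2252-04-19
~$ gauge.asunit v='21' u_from='MB' u_to='kB'
:: 21000

Answer: 1861-09-30


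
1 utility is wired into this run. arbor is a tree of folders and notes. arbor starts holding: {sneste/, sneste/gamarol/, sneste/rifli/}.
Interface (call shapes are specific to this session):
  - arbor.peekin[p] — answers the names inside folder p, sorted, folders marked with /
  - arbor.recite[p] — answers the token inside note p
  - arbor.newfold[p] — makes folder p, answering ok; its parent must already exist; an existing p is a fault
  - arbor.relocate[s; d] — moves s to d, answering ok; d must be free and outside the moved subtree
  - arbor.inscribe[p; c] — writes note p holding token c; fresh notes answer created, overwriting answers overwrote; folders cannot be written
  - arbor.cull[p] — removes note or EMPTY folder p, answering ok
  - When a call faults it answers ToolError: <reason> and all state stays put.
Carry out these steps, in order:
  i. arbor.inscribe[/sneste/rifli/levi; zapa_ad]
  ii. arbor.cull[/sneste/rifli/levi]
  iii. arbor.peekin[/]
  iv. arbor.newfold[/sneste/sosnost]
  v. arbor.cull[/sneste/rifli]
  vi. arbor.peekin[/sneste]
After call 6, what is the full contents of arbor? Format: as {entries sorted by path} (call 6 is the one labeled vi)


-- arbor.inscribe(p→/sneste/rifli/levi, c→zapa_ad) : created
-- arbor.cull(p→/sneste/rifli/levi) : ok
-- arbor.peekin(p→/) : [sneste/]
-- arbor.newfold(p→/sneste/sosnost) : ok
-- arbor.cull(p→/sneste/rifli) : ok
-- arbor.peekin(p→/sneste) : [gamarol/, sosnost/]

Answer: {sneste/, sneste/gamarol/, sneste/sosnost/}


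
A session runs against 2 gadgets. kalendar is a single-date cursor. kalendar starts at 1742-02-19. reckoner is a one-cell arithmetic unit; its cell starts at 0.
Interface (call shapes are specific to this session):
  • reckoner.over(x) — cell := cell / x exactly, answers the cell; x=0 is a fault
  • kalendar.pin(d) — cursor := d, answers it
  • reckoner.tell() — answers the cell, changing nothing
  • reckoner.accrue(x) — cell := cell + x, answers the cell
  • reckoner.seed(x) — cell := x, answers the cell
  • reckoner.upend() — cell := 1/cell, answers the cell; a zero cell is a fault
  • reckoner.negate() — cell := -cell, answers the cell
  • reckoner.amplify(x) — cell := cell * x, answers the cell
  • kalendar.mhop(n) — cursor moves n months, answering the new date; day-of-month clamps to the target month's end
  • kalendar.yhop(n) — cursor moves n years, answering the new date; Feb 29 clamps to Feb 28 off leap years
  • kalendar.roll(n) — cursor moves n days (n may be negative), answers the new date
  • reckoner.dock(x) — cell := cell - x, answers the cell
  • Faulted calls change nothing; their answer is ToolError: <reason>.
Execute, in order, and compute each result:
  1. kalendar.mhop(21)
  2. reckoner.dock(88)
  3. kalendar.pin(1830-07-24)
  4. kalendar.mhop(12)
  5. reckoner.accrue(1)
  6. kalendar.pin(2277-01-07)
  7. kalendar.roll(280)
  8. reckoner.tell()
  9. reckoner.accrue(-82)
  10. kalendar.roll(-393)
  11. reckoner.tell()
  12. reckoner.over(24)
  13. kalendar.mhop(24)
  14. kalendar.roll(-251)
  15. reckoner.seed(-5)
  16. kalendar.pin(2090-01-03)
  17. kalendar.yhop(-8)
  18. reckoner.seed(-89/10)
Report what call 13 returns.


Calling mhop with n: 21, giving 1743-11-19.
Using dock with x: 88: -88.
I invoke pin with d: 1830-07-24, yielding 1830-07-24.
I try mhop with n: 12, → 1831-07-24.
Next I call accrue with x: 1, — result: -87.
Invoking pin with d: 2277-01-07: 2277-01-07.
Using roll with n: 280: 2277-10-14.
Using tell(), and observe -87.
I invoke accrue with x: -82: -169.
Then roll with n: -393, — result: 2276-09-16.
Next I call tell(), giving -169.
Then over with x: 24, and get -169/24.
I invoke mhop with n: 24, → 2278-09-16.
Using roll with n: -251, → 2278-01-08.
Now I run seed with x: -5, and see -5.
Then pin with d: 2090-01-03, giving 2090-01-03.
I invoke yhop with n: -8, giving 2082-01-03.
Next I call seed with x: -89/10, — result: -89/10.

Answer: 2278-09-16


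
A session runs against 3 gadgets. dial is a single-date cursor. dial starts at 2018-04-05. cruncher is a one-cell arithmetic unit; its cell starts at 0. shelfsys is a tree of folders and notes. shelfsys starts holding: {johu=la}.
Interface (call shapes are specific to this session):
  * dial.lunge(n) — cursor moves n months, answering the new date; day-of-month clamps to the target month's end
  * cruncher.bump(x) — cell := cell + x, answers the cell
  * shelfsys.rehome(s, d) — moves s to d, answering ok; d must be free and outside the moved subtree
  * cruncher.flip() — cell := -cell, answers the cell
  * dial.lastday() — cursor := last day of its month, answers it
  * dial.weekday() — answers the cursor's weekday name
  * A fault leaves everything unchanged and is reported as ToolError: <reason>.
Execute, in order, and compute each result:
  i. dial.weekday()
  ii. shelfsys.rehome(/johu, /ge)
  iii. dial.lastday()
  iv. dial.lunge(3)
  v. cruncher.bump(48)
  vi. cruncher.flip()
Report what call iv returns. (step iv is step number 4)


~$ dial.weekday
= Thursday
~$ shelfsys.rehome /johu /ge
= ok
~$ dial.lastday
= 2018-04-30
~$ dial.lunge 3
= 2018-07-30
~$ cruncher.bump 48
= 48
~$ cruncher.flip
= -48

Answer: 2018-07-30


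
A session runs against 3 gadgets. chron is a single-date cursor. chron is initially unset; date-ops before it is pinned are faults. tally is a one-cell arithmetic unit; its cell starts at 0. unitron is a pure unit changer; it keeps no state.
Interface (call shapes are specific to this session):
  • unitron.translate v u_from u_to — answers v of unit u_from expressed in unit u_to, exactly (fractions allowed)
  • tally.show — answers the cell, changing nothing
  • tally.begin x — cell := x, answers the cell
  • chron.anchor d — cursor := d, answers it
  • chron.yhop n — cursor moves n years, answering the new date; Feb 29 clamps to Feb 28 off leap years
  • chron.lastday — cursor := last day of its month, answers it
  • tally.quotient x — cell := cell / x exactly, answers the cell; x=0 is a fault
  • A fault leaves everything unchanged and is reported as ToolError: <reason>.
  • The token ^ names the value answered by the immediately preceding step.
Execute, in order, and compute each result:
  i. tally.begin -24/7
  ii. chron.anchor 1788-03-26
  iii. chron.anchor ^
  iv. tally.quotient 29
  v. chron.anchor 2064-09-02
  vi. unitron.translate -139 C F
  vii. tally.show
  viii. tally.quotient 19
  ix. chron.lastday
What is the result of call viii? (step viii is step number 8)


Act: tally.begin[x='-24/7']
Obs: -24/7
Act: chron.anchor[d='1788-03-26']
Obs: 1788-03-26
Act: chron.anchor[d='^']
Obs: 1788-03-26
Act: tally.quotient[x='29']
Obs: -24/203
Act: chron.anchor[d='2064-09-02']
Obs: 2064-09-02
Act: unitron.translate[v='-139'; u_from='C'; u_to='F']
Obs: -1091/5
Act: tally.show[]
Obs: -24/203
Act: tally.quotient[x='19']
Obs: -24/3857
Act: chron.lastday[]
Obs: 2064-09-30

Answer: -24/3857


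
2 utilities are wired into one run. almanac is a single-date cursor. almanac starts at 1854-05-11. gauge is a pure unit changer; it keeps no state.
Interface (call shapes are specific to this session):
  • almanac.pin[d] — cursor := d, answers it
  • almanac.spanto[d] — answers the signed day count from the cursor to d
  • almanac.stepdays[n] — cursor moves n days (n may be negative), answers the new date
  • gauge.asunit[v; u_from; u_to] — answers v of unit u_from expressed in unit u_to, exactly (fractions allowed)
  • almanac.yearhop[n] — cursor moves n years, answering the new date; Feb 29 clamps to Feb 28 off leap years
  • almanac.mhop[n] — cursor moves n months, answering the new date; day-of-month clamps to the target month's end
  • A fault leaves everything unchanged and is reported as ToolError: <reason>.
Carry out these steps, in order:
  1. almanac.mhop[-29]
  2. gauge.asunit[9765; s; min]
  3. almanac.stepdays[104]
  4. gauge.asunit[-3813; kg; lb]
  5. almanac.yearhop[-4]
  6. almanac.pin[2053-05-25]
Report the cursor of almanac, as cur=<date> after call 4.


Answer: cur=1852-03-24

Derivation:
;; almanac.mhop(-29) : 1851-12-11
;; gauge.asunit(9765, s, min) : 651/4
;; almanac.stepdays(104) : 1852-03-24
;; gauge.asunit(-3813, kg, lb) : -381300000000/45359237
;; almanac.yearhop(-4) : 1848-03-24
;; almanac.pin(2053-05-25) : 2053-05-25


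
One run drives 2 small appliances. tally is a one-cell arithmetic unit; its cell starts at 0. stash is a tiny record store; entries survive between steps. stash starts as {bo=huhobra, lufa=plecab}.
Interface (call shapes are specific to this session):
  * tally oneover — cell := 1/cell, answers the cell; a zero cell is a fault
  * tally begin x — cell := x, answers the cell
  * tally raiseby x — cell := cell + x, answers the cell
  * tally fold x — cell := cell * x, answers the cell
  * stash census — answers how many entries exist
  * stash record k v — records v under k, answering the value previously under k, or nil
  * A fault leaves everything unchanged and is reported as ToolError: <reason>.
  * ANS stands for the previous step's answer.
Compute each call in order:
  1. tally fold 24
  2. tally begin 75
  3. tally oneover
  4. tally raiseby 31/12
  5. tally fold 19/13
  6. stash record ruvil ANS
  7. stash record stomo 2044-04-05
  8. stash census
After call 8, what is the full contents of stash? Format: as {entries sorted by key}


Answer: {bo=huhobra, lufa=plecab, ruvil=14801/3900, stomo=2044-04-05}

Derivation:
// tally fold(24) => 0
// tally begin(75) => 75
// tally oneover() => 1/75
// tally raiseby(31/12) => 779/300
// tally fold(19/13) => 14801/3900
// stash record(ruvil, ANS) => nil
// stash record(stomo, 2044-04-05) => nil
// stash census() => 4


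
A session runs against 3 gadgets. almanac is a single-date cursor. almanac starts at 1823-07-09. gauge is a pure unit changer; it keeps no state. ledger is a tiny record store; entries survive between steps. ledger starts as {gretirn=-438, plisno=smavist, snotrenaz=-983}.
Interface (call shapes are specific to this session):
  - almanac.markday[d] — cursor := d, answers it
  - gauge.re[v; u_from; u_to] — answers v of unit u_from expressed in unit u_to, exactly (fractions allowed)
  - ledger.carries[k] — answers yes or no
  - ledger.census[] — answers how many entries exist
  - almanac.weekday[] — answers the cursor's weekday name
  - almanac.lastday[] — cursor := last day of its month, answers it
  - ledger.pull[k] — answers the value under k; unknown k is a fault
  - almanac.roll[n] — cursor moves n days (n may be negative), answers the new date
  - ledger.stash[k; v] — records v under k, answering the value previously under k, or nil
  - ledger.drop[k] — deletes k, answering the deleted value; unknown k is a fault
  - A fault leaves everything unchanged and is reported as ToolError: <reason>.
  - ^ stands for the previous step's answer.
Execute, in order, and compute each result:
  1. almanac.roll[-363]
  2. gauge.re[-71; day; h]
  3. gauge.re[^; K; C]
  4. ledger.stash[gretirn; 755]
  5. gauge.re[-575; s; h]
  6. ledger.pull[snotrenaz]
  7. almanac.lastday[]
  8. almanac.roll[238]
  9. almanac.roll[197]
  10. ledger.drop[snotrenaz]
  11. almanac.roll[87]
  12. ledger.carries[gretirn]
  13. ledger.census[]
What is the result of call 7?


>> roll(-363)
<< 1822-07-11
>> re(-71, day, h)
<< -1704
>> re(^, K, C)
<< -39543/20
>> stash(gretirn, 755)
<< -438
>> re(-575, s, h)
<< -23/144
>> pull(snotrenaz)
<< -983
>> lastday()
<< 1822-07-31
>> roll(238)
<< 1823-03-26
>> roll(197)
<< 1823-10-09
>> drop(snotrenaz)
<< -983
>> roll(87)
<< 1824-01-04
>> carries(gretirn)
<< yes
>> census()
<< 2

Answer: 1822-07-31


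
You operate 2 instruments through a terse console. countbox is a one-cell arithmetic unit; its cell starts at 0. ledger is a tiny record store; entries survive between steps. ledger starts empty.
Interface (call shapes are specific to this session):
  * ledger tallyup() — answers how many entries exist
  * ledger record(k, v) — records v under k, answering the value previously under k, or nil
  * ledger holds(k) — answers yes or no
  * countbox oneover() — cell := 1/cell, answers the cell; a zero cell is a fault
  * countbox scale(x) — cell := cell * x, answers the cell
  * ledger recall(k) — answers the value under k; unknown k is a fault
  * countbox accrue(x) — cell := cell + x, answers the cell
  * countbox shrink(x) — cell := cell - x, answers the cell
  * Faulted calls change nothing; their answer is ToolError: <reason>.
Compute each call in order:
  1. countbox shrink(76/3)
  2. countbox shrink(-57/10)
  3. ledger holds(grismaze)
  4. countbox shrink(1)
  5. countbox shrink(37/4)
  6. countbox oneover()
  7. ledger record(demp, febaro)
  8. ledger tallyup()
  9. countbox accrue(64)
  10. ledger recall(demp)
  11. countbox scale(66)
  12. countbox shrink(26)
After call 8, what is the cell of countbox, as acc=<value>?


Answer: acc=-60/1793

Derivation:
·→ countbox shrink(x: 76/3)
·← -76/3
·→ countbox shrink(x: -57/10)
·← -589/30
·→ ledger holds(k: grismaze)
·← no
·→ countbox shrink(x: 1)
·← -619/30
·→ countbox shrink(x: 37/4)
·← -1793/60
·→ countbox oneover()
·← -60/1793
·→ ledger record(k: demp, v: febaro)
·← nil
·→ ledger tallyup()
·← 1
·→ countbox accrue(x: 64)
·← 114692/1793
·→ ledger recall(k: demp)
·← febaro
·→ countbox scale(x: 66)
·← 688152/163
·→ countbox shrink(x: 26)
·← 683914/163


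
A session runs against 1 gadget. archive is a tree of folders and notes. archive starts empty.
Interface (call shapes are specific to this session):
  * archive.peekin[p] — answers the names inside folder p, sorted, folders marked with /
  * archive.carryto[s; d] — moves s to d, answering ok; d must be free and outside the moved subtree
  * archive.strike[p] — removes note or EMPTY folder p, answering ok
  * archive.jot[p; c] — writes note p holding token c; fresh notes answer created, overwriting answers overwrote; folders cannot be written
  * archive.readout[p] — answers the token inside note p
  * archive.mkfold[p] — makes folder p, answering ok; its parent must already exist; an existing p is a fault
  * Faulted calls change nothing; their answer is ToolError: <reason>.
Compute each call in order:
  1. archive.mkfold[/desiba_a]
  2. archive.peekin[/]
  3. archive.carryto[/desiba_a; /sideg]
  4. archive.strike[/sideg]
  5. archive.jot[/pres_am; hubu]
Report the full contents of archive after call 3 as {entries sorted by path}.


Answer: {sideg/}

Derivation:
% archive.mkfold p=/desiba_a
  ok
% archive.peekin p=/
  [desiba_a/]
% archive.carryto s=/desiba_a d=/sideg
  ok
% archive.strike p=/sideg
  ok
% archive.jot p=/pres_am c=hubu
  created


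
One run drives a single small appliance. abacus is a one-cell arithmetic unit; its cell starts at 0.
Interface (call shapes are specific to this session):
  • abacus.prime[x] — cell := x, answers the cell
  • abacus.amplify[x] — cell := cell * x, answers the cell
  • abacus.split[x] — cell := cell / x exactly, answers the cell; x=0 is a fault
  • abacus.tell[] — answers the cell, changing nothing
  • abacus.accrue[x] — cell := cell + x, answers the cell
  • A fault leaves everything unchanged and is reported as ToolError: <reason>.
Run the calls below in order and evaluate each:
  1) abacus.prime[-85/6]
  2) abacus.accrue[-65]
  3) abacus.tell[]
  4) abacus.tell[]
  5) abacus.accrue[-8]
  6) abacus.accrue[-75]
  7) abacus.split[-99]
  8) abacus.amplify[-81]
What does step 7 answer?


Answer: 973/594

Derivation:
Invoking abacus.prime with -85/6: -85/6.
I run abacus.accrue with -65, and get -475/6.
Using abacus.tell(), and observe -475/6.
I call abacus.tell, and get -475/6.
Now I run abacus.accrue with -8: -523/6.
I call abacus.accrue with -75, and see -973/6.
I run abacus.split with -99, and see 973/594.
I run abacus.amplify with -81, and observe -2919/22.


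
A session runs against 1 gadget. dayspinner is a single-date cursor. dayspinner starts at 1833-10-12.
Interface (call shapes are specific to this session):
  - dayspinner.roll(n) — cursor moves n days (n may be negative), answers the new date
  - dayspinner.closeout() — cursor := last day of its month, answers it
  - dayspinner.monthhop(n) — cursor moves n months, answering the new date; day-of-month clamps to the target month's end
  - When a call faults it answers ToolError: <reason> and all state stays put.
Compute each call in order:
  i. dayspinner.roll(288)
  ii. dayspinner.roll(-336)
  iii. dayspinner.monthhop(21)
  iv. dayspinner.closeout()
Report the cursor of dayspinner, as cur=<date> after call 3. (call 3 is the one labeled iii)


Answer: cur=1835-05-25

Derivation:
I try dayspinner.roll on 288, → 1834-07-27.
Using dayspinner.roll on -336, giving 1833-08-25.
Calling dayspinner.monthhop on 21, yielding 1835-05-25.
Then dayspinner.closeout, and see 1835-05-31.


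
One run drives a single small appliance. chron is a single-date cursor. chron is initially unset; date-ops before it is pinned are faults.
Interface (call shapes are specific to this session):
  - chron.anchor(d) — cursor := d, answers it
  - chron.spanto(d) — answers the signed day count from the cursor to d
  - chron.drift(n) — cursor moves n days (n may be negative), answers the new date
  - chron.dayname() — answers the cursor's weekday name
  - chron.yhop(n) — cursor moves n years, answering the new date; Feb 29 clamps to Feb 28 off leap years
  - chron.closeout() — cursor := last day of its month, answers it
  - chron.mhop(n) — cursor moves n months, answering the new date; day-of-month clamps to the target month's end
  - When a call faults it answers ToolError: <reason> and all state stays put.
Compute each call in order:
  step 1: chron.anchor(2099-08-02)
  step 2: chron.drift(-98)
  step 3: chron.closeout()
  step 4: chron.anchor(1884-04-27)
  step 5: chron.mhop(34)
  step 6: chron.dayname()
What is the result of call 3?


·→ anchor(d='2099-08-02')
·← 2099-08-02
·→ drift(n='-98')
·← 2099-04-26
·→ closeout()
·← 2099-04-30
·→ anchor(d='1884-04-27')
·← 1884-04-27
·→ mhop(n='34')
·← 1887-02-27
·→ dayname()
·← Sunday

Answer: 2099-04-30


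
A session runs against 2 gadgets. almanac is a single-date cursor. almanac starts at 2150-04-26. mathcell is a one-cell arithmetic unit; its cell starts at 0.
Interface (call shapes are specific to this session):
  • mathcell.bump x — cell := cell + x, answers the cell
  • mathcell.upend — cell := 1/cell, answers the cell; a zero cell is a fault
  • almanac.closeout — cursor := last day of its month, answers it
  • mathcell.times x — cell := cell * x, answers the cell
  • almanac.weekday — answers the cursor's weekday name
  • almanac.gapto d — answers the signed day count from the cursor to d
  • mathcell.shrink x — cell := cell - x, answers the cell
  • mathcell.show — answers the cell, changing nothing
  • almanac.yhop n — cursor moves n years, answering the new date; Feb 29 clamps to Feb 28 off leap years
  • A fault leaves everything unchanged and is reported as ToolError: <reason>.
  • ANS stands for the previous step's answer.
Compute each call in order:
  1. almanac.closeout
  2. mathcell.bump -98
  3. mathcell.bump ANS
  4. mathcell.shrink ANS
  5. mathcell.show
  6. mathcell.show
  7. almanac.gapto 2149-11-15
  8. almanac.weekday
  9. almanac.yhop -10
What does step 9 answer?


CALL almanac.closeout[]
RET  2150-04-30
CALL mathcell.bump[-98]
RET  -98
CALL mathcell.bump[ANS]
RET  -196
CALL mathcell.shrink[ANS]
RET  0
CALL mathcell.show[]
RET  0
CALL mathcell.show[]
RET  0
CALL almanac.gapto[2149-11-15]
RET  -166
CALL almanac.weekday[]
RET  Thursday
CALL almanac.yhop[-10]
RET  2140-04-30

Answer: 2140-04-30


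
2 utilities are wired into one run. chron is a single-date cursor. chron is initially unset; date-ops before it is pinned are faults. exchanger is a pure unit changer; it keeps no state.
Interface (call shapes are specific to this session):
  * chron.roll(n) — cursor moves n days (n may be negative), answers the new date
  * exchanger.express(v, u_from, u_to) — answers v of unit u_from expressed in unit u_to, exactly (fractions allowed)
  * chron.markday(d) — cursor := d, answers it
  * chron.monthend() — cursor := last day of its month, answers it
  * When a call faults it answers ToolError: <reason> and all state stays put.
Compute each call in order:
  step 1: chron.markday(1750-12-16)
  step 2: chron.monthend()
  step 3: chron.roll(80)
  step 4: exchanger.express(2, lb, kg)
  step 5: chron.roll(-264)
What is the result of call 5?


I use markday passing d=1750-12-16, giving 1750-12-16.
Using monthend, which returns 1750-12-31.
Next I call roll passing n=80, and observe 1751-03-21.
Then express passing v=2, u_from=lb, u_to=kg, and observe 45359237/50000000.
Next I call roll passing n=-264, giving 1750-06-30.

Answer: 1750-06-30


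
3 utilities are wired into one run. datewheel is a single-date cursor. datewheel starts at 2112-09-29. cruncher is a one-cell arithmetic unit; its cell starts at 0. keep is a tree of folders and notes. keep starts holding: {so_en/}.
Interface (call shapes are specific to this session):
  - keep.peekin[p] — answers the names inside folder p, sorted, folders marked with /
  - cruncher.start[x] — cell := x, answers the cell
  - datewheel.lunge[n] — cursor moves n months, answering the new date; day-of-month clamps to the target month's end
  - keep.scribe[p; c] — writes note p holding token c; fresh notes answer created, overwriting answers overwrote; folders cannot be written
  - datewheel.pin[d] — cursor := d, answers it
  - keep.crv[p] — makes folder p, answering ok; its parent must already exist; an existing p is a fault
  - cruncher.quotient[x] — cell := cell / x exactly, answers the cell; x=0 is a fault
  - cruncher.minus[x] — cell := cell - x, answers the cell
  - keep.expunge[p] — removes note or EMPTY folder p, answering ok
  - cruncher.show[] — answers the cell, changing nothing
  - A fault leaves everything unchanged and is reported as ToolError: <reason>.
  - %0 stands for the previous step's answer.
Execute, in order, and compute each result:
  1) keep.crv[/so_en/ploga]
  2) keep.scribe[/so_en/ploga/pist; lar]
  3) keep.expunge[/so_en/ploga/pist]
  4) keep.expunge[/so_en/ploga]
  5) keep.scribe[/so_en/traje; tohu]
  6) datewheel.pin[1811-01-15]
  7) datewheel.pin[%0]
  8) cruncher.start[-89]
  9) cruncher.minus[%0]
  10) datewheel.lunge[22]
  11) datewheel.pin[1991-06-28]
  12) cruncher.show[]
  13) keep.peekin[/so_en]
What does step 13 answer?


$ crv p=/so_en/ploga
= ok
$ scribe p=/so_en/ploga/pist c=lar
= created
$ expunge p=/so_en/ploga/pist
= ok
$ expunge p=/so_en/ploga
= ok
$ scribe p=/so_en/traje c=tohu
= created
$ pin d=1811-01-15
= 1811-01-15
$ pin d=%0
= 1811-01-15
$ start x=-89
= -89
$ minus x=%0
= 0
$ lunge n=22
= 1812-11-15
$ pin d=1991-06-28
= 1991-06-28
$ show
= 0
$ peekin p=/so_en
= [traje]

Answer: [traje]


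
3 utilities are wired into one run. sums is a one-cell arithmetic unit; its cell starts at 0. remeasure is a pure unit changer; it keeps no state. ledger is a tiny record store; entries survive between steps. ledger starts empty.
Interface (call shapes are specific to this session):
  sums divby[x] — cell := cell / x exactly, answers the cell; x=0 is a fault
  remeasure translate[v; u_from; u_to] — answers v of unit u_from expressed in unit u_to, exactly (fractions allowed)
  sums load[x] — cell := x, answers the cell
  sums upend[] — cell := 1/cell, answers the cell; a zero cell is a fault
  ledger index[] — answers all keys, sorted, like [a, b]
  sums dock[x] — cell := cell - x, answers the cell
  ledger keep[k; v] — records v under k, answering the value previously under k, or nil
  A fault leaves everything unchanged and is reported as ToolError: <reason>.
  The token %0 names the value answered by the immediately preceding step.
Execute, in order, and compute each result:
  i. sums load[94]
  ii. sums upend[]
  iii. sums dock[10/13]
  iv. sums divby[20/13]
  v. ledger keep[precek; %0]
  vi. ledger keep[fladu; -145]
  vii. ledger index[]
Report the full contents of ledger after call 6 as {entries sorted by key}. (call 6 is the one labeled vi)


I try sums load on x=94, and get 94.
Calling sums upend(): 1/94.
Invoking sums dock on x=10/13, — result: -927/1222.
Now I run sums divby on x=20/13, — result: -927/1880.
Invoking ledger keep on k=precek, v=%0, — result: nil.
I invoke ledger keep on k=fladu, v=-145, yielding nil.
Next I call ledger index, — result: [fladu, precek].

Answer: {fladu=-145, precek=-927/1880}


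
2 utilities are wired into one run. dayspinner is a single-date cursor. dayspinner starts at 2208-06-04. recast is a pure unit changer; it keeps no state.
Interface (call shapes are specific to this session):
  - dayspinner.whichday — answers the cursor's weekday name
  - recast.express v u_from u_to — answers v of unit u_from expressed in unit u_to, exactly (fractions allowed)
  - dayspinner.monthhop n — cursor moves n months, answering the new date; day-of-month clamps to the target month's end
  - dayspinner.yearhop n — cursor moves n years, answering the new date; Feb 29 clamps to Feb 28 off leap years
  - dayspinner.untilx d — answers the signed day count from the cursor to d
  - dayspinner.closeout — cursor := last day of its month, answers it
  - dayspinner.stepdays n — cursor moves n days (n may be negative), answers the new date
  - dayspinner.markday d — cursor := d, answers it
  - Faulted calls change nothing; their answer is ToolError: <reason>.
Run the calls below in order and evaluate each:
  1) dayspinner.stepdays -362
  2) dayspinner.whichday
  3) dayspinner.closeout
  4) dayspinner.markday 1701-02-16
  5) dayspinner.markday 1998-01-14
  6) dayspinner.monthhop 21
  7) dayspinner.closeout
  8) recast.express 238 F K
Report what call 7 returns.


>> dayspinner.stepdays(n→-362)
<< 2207-06-08
>> dayspinner.whichday()
<< Monday
>> dayspinner.closeout()
<< 2207-06-30
>> dayspinner.markday(d→1701-02-16)
<< 1701-02-16
>> dayspinner.markday(d→1998-01-14)
<< 1998-01-14
>> dayspinner.monthhop(n→21)
<< 1999-10-14
>> dayspinner.closeout()
<< 1999-10-31
>> recast.express(v→238, u_from→F, u_to→K)
<< 69767/180

Answer: 1999-10-31


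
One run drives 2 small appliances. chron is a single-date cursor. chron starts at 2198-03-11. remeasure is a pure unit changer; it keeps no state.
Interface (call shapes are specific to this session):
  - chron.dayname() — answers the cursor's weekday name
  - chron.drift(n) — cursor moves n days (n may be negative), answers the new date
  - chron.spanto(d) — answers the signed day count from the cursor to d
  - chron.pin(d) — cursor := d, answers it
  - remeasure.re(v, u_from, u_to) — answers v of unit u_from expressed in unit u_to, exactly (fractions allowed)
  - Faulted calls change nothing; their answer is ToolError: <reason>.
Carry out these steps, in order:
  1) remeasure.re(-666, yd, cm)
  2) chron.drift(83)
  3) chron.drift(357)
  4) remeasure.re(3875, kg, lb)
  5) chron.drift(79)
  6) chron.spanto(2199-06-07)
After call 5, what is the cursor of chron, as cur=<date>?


-- re(v→-666, u_from→yd, u_to→cm) : -1522476/25
-- drift(n→83) : 2198-06-02
-- drift(n→357) : 2199-05-25
-- re(v→3875, u_from→kg, u_to→lb) : 387500000000/45359237
-- drift(n→79) : 2199-08-12
-- spanto(d→2199-06-07) : -66

Answer: cur=2199-08-12


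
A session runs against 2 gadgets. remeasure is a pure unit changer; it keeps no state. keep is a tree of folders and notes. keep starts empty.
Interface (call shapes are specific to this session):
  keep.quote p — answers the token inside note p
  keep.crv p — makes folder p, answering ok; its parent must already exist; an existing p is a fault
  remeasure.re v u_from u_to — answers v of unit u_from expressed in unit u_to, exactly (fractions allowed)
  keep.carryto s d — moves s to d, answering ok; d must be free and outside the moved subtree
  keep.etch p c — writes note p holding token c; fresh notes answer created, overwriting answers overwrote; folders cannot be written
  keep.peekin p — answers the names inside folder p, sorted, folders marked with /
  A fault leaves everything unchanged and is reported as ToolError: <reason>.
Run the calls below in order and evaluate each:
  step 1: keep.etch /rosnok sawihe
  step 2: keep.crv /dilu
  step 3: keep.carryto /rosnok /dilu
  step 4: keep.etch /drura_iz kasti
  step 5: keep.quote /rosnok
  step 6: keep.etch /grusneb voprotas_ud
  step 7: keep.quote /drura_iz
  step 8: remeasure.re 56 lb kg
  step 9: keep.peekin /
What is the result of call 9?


Answer: [dilu/, drura_iz, grusneb, rosnok]

Derivation:
I use keep.etch passing p='/rosnok', c='sawihe', yielding created.
I run keep.crv passing p='/dilu', and observe ok.
I invoke keep.carryto passing s='/rosnok', d='/dilu', and see ToolError: exists.
I call keep.etch passing p='/drura_iz', c='kasti', and get created.
I try keep.quote passing p='/rosnok', and observe sawihe.
I run keep.etch passing p='/grusneb', c='voprotas_ud', which returns created.
Now I run keep.quote passing p='/drura_iz', → kasti.
Invoking remeasure.re passing v='56', u_from='lb', u_to='kg', — result: 317514659/12500000.
Next I call keep.peekin passing p='/', and see [dilu/, drura_iz, grusneb, rosnok].


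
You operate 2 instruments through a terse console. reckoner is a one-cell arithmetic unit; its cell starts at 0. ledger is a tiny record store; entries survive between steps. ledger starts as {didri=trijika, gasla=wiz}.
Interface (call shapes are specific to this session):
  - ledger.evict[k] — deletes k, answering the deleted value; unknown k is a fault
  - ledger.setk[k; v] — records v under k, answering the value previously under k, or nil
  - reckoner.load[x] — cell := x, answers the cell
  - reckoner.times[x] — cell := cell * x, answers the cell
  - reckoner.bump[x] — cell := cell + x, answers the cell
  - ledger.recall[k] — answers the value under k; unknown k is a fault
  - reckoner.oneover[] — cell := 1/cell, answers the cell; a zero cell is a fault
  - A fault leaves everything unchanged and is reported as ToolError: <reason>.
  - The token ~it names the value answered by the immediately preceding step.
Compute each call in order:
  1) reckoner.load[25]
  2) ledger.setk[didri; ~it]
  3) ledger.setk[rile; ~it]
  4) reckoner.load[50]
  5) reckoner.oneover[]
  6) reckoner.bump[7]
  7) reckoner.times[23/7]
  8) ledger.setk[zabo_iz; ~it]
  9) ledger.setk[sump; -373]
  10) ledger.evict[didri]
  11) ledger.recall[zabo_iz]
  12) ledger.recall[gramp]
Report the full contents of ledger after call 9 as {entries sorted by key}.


$ reckoner.load x→25
[out] 25
$ ledger.setk k→didri v→~it
[out] trijika
$ ledger.setk k→rile v→~it
[out] nil
$ reckoner.load x→50
[out] 50
$ reckoner.oneover
[out] 1/50
$ reckoner.bump x→7
[out] 351/50
$ reckoner.times x→23/7
[out] 8073/350
$ ledger.setk k→zabo_iz v→~it
[out] nil
$ ledger.setk k→sump v→-373
[out] nil
$ ledger.evict k→didri
[out] 25
$ ledger.recall k→zabo_iz
[out] 8073/350
$ ledger.recall k→gramp
[out] ToolError: no such key gramp

Answer: {didri=25, gasla=wiz, rile=trijika, sump=-373, zabo_iz=8073/350}


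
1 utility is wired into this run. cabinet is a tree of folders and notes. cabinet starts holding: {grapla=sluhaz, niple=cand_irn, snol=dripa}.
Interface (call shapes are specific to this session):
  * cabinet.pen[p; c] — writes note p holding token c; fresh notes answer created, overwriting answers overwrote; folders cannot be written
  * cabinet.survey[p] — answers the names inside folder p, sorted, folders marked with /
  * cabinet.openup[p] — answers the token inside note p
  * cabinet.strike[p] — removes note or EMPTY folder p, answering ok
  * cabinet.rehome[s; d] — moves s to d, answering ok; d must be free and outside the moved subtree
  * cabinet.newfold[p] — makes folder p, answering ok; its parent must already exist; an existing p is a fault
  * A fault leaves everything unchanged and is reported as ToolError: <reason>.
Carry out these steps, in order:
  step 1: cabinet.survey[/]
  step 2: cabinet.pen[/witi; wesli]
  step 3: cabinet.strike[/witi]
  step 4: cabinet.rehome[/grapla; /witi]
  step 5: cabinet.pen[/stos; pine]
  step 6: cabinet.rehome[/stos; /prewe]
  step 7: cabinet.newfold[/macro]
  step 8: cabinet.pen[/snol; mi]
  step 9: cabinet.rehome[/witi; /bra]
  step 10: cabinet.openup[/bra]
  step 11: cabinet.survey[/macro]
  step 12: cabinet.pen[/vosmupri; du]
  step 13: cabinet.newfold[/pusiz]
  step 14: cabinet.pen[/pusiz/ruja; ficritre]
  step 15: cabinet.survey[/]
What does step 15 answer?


·→ cabinet.survey(p: /)
·← [grapla, niple, snol]
·→ cabinet.pen(p: /witi, c: wesli)
·← created
·→ cabinet.strike(p: /witi)
·← ok
·→ cabinet.rehome(s: /grapla, d: /witi)
·← ok
·→ cabinet.pen(p: /stos, c: pine)
·← created
·→ cabinet.rehome(s: /stos, d: /prewe)
·← ok
·→ cabinet.newfold(p: /macro)
·← ok
·→ cabinet.pen(p: /snol, c: mi)
·← overwrote
·→ cabinet.rehome(s: /witi, d: /bra)
·← ok
·→ cabinet.openup(p: /bra)
·← sluhaz
·→ cabinet.survey(p: /macro)
·← []
·→ cabinet.pen(p: /vosmupri, c: du)
·← created
·→ cabinet.newfold(p: /pusiz)
·← ok
·→ cabinet.pen(p: /pusiz/ruja, c: ficritre)
·← created
·→ cabinet.survey(p: /)
·← [bra, macro/, niple, prewe, pusiz/, snol, vosmupri]

Answer: [bra, macro/, niple, prewe, pusiz/, snol, vosmupri]


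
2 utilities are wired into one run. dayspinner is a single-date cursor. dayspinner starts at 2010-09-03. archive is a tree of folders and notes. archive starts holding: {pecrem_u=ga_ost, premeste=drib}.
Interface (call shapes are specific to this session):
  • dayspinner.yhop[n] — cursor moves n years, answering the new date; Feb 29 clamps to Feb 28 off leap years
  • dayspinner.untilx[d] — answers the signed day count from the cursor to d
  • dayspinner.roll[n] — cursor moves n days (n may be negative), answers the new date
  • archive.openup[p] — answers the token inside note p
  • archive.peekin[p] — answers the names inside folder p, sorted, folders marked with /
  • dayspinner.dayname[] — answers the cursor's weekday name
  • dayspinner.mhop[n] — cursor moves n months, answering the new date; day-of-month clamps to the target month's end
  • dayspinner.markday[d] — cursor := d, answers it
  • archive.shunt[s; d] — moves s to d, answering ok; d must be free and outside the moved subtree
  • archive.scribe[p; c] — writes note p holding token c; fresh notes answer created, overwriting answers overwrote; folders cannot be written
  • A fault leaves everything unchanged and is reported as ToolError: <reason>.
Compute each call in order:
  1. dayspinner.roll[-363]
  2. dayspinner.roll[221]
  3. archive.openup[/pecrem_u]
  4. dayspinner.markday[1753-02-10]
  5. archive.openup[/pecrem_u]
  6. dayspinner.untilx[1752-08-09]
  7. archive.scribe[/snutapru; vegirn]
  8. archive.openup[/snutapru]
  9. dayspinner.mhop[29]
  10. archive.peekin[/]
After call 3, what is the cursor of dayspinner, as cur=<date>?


Answer: cur=2010-04-14

Derivation:
·→ dayspinner.roll(n→-363)
·← 2009-09-05
·→ dayspinner.roll(n→221)
·← 2010-04-14
·→ archive.openup(p→/pecrem_u)
·← ga_ost
·→ dayspinner.markday(d→1753-02-10)
·← 1753-02-10
·→ archive.openup(p→/pecrem_u)
·← ga_ost
·→ dayspinner.untilx(d→1752-08-09)
·← -185
·→ archive.scribe(p→/snutapru, c→vegirn)
·← created
·→ archive.openup(p→/snutapru)
·← vegirn
·→ dayspinner.mhop(n→29)
·← 1755-07-10
·→ archive.peekin(p→/)
·← [pecrem_u, premeste, snutapru]


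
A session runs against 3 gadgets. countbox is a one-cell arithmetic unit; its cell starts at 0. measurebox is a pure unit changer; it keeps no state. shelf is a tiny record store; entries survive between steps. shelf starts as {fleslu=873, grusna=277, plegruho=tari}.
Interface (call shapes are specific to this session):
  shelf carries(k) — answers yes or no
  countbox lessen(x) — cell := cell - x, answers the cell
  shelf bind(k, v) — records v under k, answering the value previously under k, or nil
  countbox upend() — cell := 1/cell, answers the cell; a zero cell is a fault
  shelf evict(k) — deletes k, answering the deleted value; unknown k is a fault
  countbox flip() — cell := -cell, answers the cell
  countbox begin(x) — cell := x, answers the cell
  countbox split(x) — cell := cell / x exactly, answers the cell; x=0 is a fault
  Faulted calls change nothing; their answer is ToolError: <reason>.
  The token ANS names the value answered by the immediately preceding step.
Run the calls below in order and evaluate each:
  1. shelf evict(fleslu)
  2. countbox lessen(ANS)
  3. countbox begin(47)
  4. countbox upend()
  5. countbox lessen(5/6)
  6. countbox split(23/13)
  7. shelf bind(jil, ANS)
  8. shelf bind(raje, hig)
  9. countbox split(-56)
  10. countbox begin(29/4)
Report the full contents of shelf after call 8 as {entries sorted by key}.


·→ shelf evict(k→fleslu)
·← 873
·→ countbox lessen(x→ANS)
·← -873
·→ countbox begin(x→47)
·← 47
·→ countbox upend()
·← 1/47
·→ countbox lessen(x→5/6)
·← -229/282
·→ countbox split(x→23/13)
·← -2977/6486
·→ shelf bind(k→jil, v→ANS)
·← nil
·→ shelf bind(k→raje, v→hig)
·← nil
·→ countbox split(x→-56)
·← 2977/363216
·→ countbox begin(x→29/4)
·← 29/4

Answer: {grusna=277, jil=-2977/6486, plegruho=tari, raje=hig}
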